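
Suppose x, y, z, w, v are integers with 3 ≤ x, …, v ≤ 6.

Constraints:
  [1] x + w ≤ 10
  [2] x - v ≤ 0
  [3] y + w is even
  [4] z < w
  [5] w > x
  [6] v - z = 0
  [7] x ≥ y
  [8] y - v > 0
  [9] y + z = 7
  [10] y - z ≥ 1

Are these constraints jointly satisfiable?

Unsatisfiable

Constraints 2, 7, and 8 give y ≤ x, x ≤ v, v < y. Chaining: y ≤ x ≤ v < y, which forces y < y — impossible.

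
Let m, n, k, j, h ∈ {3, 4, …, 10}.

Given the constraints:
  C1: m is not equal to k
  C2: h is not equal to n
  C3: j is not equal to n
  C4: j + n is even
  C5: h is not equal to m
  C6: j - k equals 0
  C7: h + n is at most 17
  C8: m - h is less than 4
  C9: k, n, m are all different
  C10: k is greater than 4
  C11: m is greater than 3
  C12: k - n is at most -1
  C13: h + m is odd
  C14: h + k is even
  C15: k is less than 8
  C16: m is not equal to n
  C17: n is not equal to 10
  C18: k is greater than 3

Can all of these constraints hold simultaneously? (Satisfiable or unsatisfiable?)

Try m = 10, n = 9, k = 7, j = 7, h = 7.
Check constraint 6: j - k = 0; constraint 7: h + n = 16; constraint 8: m - h = 3. The remaining constraints are straightforward to verify.

Satisfiable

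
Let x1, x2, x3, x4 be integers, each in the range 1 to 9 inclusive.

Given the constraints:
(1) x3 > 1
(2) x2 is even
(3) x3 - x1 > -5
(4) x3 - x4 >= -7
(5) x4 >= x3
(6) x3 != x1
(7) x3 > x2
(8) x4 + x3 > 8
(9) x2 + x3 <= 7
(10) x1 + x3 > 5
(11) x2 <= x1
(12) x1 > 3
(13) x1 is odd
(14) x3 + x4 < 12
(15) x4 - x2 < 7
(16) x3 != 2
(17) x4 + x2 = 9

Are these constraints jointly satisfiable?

One satisfying assignment is x1 = 5, x2 = 2, x3 = 3, x4 = 7.
For the less obvious constraints — constraint 3: x3 - x1 = -2; constraint 4: x3 - x4 = -4 — and the others hold by inspection.

Satisfiable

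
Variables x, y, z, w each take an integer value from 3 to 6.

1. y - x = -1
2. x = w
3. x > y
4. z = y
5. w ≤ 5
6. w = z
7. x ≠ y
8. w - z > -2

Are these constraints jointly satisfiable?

From constraints 2, 4, and 6, x = w = z = y, so x = y. But constraint 7 says x ≠ y. Contradiction.

Unsatisfiable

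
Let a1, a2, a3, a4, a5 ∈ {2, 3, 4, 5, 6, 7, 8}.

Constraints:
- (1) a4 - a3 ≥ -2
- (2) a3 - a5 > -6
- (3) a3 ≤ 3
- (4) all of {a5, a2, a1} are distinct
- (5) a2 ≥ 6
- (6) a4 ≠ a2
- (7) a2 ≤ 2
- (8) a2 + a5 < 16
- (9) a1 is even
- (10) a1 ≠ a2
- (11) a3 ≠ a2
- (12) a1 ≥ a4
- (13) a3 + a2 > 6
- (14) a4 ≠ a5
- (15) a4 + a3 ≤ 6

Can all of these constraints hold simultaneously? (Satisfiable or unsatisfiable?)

Unsatisfiable

From constraint 5: a2 ≥ 6. From constraint 7: a2 ≤ 2. But 2 < 6, so no value of a2 works.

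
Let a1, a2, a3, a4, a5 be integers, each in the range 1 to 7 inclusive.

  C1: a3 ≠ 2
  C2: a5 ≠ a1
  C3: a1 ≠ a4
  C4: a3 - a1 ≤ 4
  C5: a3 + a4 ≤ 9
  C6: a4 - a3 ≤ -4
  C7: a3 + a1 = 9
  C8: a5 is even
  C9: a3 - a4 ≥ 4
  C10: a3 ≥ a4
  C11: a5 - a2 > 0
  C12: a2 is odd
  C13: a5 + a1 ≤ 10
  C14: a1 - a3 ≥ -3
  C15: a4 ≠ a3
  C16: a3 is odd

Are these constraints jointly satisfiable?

One satisfying assignment is a1 = 4, a2 = 5, a3 = 5, a4 = 1, a5 = 6.
For the less obvious constraints — constraint 4: a3 - a1 = 1; constraint 5: a3 + a4 = 6 — and the others hold by inspection.

Satisfiable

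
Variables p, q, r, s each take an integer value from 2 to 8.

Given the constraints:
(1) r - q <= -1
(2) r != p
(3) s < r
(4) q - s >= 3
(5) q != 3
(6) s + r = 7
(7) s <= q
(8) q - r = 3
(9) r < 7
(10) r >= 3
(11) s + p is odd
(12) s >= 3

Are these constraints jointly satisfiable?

The assignment p = 6, q = 7, r = 4, s = 3 works:
  constraint 1 holds since r - q = -3.
  constraint 4 holds since q - s = 4.
The rest check out directly.

Satisfiable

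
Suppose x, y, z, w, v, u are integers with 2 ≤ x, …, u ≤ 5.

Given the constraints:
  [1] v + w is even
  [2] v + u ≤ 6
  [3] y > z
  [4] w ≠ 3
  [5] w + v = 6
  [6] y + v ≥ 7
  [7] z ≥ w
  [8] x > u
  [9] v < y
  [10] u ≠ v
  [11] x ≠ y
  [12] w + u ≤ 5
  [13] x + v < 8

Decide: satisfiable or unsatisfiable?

Take x = 3, y = 5, z = 2, w = 2, v = 4, u = 2. Then constraint 2: v + u = 6; constraint 5: w + v = 6, and every other listed constraint is also met.

Satisfiable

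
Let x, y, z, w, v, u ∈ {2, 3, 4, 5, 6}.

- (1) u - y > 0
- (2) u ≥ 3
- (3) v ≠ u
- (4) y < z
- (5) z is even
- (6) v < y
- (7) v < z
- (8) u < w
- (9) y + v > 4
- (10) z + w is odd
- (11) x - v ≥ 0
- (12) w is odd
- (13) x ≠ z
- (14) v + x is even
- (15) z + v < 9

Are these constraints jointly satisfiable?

Satisfiable

Try x = 4, y = 3, z = 6, w = 5, v = 2, u = 4.
Check constraint 1: u - y = 1; constraint 9: y + v = 5. The remaining constraints are straightforward to verify.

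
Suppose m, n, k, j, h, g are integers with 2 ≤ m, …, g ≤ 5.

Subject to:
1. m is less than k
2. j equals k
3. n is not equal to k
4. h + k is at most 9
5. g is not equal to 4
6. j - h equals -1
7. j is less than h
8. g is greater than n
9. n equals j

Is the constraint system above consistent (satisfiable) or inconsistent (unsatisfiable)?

From constraints 2 and 9, n = j = k, so n = k. But constraint 3 says n ≠ k. Contradiction.

Unsatisfiable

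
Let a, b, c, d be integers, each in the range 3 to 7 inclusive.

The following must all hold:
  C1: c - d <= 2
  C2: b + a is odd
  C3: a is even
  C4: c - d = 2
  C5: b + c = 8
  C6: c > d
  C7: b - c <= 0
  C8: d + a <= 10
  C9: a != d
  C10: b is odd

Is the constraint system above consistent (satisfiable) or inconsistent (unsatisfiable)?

Satisfiable

Take a = 6, b = 3, c = 5, d = 3. Then constraint 1: c - d = 2; constraint 4: c - d = 2; constraint 5: b + c = 8, and every other listed constraint is also met.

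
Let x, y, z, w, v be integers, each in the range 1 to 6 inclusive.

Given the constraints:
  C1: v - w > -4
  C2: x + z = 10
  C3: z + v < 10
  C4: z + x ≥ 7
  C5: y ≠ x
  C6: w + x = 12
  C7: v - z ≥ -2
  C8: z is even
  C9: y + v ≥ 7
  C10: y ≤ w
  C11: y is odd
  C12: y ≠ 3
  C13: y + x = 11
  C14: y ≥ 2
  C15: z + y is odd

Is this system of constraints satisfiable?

Try x = 6, y = 5, z = 4, w = 6, v = 3.
Check constraint 1: v - w = -3; constraint 2: x + z = 10; constraint 3: z + v = 7. The remaining constraints are straightforward to verify.

Satisfiable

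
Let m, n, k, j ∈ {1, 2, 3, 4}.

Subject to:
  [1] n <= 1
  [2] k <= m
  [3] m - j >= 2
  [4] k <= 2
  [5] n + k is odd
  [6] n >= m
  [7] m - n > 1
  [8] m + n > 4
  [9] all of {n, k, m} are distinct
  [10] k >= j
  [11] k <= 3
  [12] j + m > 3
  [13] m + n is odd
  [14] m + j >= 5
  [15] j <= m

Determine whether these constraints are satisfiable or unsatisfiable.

Unsatisfiable

From constraints 1 and 6: m ≤ n ≤ 1. From constraints 4 and 10: j ≤ k ≤ 2. Hence m + j ≤ 3. But constraint 14 requires m + j ≥ 5, and 5 > 3. Contradiction.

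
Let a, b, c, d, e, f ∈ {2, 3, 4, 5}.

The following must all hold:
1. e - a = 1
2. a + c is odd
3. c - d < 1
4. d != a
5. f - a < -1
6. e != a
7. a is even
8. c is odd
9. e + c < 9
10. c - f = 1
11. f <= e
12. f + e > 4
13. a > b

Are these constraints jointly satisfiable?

One satisfying assignment is a = 4, b = 2, c = 3, d = 5, e = 5, f = 2.
For the less obvious constraints — constraint 1: e - a = 1; constraint 3: c - d = -2 — and the others hold by inspection.

Satisfiable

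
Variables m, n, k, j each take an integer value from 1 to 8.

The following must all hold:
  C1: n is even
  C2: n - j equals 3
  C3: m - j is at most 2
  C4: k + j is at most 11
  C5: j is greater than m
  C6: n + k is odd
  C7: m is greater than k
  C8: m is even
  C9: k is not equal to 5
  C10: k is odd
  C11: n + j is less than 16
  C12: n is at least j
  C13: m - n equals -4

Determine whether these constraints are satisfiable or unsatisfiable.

Satisfiable

Setting (m, n, k, j) = (4, 8, 3, 5) satisfies everything: constraint 2: n - j = 3; constraint 3: m - j = -1, and the others follow.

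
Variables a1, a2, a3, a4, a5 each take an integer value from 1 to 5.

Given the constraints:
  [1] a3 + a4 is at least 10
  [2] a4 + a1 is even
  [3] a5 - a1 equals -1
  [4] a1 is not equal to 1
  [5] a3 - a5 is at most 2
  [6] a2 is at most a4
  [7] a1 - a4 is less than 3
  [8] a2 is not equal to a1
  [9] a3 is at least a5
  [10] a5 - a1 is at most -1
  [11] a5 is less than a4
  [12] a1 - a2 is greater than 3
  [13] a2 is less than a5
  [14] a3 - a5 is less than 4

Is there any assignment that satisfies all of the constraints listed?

The assignment a1 = 5, a2 = 1, a3 = 5, a4 = 5, a5 = 4 works:
  constraint 1 holds since a3 + a4 = 10.
  constraint 3 holds since a5 - a1 = -1.
The rest check out directly.

Satisfiable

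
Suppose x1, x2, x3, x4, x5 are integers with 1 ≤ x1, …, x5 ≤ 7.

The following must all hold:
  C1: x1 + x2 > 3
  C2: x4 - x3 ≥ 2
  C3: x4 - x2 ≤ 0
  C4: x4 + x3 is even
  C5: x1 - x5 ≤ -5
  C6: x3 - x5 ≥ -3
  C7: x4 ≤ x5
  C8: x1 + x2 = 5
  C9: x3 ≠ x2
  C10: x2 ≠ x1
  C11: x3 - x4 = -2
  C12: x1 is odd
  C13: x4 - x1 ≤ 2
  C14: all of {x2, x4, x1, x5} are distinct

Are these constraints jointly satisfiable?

Unsatisfiable

Constraints 2, 5, 6, and 13 give x3 − x5 ≥ -3, x5 − x1 ≥ 5, x1 − x4 ≥ -2, x4 − x3 ≥ 2.
Adding all 4 inequalities: the left sides telescope to 0, and the right sides sum to (-3) + 5 + (-2) + 2 = 2. So 0 ≥ 2, which is false.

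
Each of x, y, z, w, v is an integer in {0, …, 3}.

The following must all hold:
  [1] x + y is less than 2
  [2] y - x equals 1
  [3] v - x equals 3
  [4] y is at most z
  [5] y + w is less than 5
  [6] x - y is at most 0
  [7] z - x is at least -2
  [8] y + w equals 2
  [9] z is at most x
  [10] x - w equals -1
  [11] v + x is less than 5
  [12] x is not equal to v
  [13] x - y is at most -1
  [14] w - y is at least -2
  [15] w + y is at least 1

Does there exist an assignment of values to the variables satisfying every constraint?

Unsatisfiable

Constraints 4, 9, and 13 give z ≤ x, x < y, y ≤ z. Chaining: z ≤ x < y ≤ z, which forces z < z — impossible.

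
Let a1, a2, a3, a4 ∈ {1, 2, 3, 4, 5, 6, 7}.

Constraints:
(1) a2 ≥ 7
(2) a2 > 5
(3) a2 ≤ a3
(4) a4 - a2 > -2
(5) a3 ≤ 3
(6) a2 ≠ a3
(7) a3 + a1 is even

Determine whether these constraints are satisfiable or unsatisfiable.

Unsatisfiable

From constraint 1: a2 ≥ 7. From constraints 3 and 5: a2 ≤ a3 and a3 ≤ 3, so a2 ≤ 3. But 3 < 7, so no value of a2 works.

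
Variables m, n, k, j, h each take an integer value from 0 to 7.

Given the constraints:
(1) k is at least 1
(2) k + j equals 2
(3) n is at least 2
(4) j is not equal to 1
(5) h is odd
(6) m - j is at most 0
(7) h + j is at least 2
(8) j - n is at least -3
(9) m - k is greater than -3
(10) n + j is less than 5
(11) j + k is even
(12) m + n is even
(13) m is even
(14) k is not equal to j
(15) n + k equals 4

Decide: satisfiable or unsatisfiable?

Satisfiable

Setting (m, n, k, j, h) = (0, 2, 2, 0, 3) satisfies everything: constraint 2: k + j = 2; constraint 6: m - j = 0; constraint 7: h + j = 3, and the others follow.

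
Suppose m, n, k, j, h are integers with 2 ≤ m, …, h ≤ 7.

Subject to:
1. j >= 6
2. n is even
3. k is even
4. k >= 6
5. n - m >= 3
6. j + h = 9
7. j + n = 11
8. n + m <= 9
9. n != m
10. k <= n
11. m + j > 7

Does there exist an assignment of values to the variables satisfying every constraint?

Unsatisfiable

From constraint 1: j ≥ 6. From constraints 4 and 10: n ≥ k ≥ 6. Hence j + n ≥ 12. But constraint 7 requires j + n = 11, and 11 < 12. Contradiction.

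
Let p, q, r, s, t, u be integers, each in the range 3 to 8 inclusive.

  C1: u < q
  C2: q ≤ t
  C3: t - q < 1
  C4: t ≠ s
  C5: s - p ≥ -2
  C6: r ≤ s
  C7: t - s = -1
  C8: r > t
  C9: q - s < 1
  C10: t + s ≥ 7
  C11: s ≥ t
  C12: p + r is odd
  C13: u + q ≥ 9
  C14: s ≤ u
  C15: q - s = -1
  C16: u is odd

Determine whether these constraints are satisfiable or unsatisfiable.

Unsatisfiable

Constraints 1, 2, 6, 8, and 14 give s ≤ u, u < q, q ≤ t, t < r, r ≤ s. Chaining: s ≤ u < q ≤ t < r ≤ s, which forces s < s — impossible.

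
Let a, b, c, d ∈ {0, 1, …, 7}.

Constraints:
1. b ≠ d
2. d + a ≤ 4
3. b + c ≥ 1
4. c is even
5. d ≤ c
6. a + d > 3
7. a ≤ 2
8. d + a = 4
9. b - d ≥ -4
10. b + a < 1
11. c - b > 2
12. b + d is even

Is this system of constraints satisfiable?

Satisfiable

Try a = 0, b = 0, c = 4, d = 4.
Check constraint 2: d + a = 4; constraint 3: b + c = 4. The remaining constraints are straightforward to verify.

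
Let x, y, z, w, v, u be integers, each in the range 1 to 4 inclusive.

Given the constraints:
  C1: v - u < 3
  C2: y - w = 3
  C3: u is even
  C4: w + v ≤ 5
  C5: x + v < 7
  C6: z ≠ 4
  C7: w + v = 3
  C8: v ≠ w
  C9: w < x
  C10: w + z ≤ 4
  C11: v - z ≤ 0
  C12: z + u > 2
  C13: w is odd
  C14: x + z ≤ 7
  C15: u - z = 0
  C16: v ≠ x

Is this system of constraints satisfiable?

Setting (x, y, z, w, v, u) = (3, 4, 2, 1, 2, 2) satisfies everything: constraint 1: v - u = 0; constraint 2: y - w = 3; constraint 4: w + v = 3, and the others follow.

Satisfiable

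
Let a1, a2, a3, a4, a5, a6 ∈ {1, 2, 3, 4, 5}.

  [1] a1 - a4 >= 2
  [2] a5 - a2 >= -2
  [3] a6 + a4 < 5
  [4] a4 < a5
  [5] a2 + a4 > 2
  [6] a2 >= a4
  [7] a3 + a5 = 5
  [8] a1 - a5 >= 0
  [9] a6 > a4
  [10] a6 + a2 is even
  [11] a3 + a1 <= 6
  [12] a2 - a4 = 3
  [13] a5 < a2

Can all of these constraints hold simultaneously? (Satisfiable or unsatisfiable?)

The assignment a1 = 4, a2 = 4, a3 = 2, a4 = 1, a5 = 3, a6 = 2 works:
  constraint 1 holds since a1 - a4 = 3.
  constraint 2 holds since a5 - a2 = -1.
The rest check out directly.

Satisfiable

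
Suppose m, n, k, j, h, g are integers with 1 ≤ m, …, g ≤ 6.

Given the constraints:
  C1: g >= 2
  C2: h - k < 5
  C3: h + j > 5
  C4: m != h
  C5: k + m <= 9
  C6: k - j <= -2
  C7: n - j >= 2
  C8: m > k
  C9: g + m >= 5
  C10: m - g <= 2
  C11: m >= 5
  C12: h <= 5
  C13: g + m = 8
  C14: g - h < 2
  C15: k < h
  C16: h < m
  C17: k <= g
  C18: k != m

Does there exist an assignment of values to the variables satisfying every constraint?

Satisfiable

Setting (m, n, k, j, h, g) = (5, 5, 1, 3, 4, 3) satisfies everything: constraint 2: h - k = 3; constraint 3: h + j = 7, and the others follow.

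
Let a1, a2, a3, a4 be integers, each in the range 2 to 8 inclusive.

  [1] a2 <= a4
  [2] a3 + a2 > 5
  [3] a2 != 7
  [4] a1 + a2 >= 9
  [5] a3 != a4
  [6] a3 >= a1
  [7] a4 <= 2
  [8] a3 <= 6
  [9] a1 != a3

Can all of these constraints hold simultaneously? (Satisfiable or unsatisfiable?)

Unsatisfiable

From constraints 6 and 8: a1 ≤ a3 ≤ 6. From constraints 1 and 7: a2 ≤ a4 ≤ 2. Hence a1 + a2 ≤ 8. But constraint 4 requires a1 + a2 ≥ 9, and 9 > 8. Contradiction.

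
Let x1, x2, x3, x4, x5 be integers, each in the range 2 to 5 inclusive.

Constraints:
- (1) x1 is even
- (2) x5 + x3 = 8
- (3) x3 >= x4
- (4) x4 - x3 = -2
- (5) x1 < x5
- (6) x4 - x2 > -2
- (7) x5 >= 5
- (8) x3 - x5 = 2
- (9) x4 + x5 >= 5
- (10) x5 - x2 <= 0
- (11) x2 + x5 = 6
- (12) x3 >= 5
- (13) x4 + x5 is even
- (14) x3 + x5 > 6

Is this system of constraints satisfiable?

From constraint 7: x5 ≥ 5. From constraint 12: x3 ≥ 5. Hence x5 + x3 ≥ 10. But constraint 2 requires x5 + x3 = 8, and 8 < 10. Contradiction.

Unsatisfiable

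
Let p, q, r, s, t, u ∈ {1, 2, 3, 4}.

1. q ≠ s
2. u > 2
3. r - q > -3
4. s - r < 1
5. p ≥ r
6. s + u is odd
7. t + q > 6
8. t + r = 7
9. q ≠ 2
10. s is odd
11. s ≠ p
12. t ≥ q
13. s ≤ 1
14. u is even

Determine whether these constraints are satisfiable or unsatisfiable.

Satisfiable

The assignment p = 3, q = 4, r = 3, s = 1, t = 4, u = 4 works:
  constraint 3 holds since r - q = -1.
  constraint 4 holds since s - r = -2.
The rest check out directly.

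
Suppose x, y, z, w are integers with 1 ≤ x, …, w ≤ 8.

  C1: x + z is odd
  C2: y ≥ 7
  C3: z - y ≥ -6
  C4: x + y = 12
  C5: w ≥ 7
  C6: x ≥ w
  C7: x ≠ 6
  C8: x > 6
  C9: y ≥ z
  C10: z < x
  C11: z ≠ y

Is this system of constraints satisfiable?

From constraints 5 and 6: x ≥ w ≥ 7. From constraint 2: y ≥ 7. Hence x + y ≥ 14. But constraint 4 requires x + y = 12, and 12 < 14. Contradiction.

Unsatisfiable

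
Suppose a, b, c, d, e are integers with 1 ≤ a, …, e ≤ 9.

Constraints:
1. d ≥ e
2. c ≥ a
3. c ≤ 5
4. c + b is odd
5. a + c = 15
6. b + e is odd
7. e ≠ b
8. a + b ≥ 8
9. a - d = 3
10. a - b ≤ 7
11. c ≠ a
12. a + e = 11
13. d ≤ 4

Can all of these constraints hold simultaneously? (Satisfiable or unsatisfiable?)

From constraints 2 and 3: a ≤ c ≤ 5. From constraints 1 and 13: e ≤ d ≤ 4. Hence a + e ≤ 9. But constraint 12 requires a + e = 11, and 11 > 9. Contradiction.

Unsatisfiable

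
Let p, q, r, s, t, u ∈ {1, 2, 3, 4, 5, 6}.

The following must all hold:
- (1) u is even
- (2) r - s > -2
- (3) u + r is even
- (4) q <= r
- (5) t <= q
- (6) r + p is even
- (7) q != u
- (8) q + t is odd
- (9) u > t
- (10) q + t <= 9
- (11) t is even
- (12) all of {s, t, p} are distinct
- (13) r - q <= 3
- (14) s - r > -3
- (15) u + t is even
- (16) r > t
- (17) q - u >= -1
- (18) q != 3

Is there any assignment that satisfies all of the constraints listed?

One satisfying assignment is p = 4, q = 5, r = 6, s = 6, t = 2, u = 4.
For the less obvious constraints — constraint 2: r - s = 0; constraint 10: q + t = 7; constraint 13: r - q = 1 — and the others hold by inspection.

Satisfiable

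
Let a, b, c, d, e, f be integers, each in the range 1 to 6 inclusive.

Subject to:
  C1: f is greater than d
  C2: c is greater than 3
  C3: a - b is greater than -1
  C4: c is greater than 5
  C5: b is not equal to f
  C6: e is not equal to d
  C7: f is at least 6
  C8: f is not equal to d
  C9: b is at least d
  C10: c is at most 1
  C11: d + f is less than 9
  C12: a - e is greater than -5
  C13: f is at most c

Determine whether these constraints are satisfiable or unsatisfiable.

From constraint 7: f ≥ 6. From constraints 10 and 13: f ≤ c and c ≤ 1, so f ≤ 1. But 1 < 6, so no value of f works.

Unsatisfiable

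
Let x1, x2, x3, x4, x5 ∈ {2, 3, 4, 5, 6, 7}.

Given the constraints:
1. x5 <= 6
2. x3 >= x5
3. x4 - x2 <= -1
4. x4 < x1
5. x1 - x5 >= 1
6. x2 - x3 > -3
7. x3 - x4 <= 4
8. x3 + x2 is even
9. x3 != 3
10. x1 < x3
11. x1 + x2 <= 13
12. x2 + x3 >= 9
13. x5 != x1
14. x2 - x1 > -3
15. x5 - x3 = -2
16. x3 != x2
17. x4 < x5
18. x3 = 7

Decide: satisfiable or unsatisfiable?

Setting (x1, x2, x3, x4, x5) = (6, 5, 7, 4, 5) satisfies everything: constraint 3: x4 - x2 = -1; constraint 5: x1 - x5 = 1; constraint 6: x2 - x3 = -2, and the others follow.

Satisfiable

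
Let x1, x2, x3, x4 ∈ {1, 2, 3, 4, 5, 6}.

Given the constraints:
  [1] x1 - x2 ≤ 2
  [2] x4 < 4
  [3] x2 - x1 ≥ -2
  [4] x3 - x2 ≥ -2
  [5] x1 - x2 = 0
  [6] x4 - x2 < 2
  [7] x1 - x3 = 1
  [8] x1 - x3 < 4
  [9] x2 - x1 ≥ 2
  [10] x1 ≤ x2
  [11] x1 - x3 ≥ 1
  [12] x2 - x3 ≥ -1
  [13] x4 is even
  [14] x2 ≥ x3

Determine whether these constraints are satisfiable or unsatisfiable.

Constraints 4, 9, and 11 give x3 − x2 ≥ -2, x2 − x1 ≥ 2, x1 − x3 ≥ 1.
Adding all 3 inequalities: the left sides telescope to 0, and the right sides sum to (-2) + 2 + 1 = 1. So 0 ≥ 1, which is false.

Unsatisfiable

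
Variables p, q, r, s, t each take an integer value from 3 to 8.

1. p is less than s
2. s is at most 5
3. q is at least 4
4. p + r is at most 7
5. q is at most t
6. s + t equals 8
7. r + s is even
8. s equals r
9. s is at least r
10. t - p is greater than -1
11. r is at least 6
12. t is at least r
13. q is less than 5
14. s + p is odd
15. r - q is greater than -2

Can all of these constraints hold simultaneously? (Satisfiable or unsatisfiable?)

Unsatisfiable

From constraints 9 and 11: s ≥ r ≥ 6. From constraints 3 and 5: t ≥ q ≥ 4. Hence s + t ≥ 10. But constraint 6 requires s + t = 8, and 8 < 10. Contradiction.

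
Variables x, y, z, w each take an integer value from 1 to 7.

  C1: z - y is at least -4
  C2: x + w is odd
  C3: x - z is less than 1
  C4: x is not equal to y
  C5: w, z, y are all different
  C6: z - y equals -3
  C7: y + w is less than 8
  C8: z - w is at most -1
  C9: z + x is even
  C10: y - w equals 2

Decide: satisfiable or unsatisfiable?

The assignment x = 1, y = 4, z = 1, w = 2 works:
  constraint 1 holds since z - y = -3.
  constraint 3 holds since x - z = 0.
  constraint 6 holds since z - y = -3.
The rest check out directly.

Satisfiable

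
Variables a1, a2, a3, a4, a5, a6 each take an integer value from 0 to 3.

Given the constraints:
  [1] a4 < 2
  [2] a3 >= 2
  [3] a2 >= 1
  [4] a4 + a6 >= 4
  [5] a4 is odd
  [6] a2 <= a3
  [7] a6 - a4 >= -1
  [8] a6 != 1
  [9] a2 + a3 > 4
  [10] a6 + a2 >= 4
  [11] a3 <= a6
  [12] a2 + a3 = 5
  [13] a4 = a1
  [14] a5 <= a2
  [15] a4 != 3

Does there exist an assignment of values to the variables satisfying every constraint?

The assignment a1 = 1, a2 = 2, a3 = 3, a4 = 1, a5 = 2, a6 = 3 works:
  constraint 4 holds since a4 + a6 = 4.
  constraint 7 holds since a6 - a4 = 2.
  constraint 9 holds since a2 + a3 = 5.
The rest check out directly.

Satisfiable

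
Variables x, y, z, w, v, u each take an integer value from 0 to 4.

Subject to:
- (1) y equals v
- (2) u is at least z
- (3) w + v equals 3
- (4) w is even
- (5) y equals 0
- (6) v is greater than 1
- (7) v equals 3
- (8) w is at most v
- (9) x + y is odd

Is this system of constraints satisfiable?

Unsatisfiable

Constraint 5 fixes y = 0 and constraint 7 fixes v = 3, but constraint 1 requires y = v. Since 0 ≠ 3, contradiction.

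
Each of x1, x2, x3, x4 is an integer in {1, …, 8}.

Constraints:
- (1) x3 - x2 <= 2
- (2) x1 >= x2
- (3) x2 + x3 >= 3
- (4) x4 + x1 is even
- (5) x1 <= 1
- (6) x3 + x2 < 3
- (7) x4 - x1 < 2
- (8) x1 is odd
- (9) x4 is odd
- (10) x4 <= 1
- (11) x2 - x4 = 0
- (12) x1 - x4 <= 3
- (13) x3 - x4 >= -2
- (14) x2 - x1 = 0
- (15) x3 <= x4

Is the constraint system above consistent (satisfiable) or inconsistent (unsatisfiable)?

Unsatisfiable

From constraints 2 and 5: x2 ≤ x1 ≤ 1. From constraints 10 and 15: x3 ≤ x4 ≤ 1. Hence x2 + x3 ≤ 2. But constraint 3 requires x2 + x3 ≥ 3, and 3 > 2. Contradiction.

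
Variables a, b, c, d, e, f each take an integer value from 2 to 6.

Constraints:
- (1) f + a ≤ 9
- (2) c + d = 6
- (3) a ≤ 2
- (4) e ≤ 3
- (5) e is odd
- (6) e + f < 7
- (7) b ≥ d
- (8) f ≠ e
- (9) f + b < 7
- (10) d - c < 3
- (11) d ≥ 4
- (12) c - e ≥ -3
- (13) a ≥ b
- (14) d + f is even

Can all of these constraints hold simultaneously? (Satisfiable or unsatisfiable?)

From constraints 7 and 11: b ≥ d and d ≥ 4, so b ≥ 4. From constraints 3 and 13: b ≤ a and a ≤ 2, so b ≤ 2. But 2 < 4, so no value of b works.

Unsatisfiable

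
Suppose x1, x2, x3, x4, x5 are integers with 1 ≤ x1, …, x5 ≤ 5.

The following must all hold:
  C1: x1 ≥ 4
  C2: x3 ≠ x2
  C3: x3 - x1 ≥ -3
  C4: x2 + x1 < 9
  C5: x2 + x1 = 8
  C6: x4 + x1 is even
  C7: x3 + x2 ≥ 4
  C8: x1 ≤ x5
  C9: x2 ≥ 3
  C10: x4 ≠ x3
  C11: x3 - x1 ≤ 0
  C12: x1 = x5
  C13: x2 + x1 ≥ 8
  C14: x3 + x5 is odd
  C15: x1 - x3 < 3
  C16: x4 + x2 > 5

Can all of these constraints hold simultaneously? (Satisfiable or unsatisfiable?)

One satisfying assignment is x1 = 4, x2 = 4, x3 = 3, x4 = 4, x5 = 4.
For the less obvious constraints — constraint 3: x3 - x1 = -1; constraint 4: x2 + x1 = 8 — and the others hold by inspection.

Satisfiable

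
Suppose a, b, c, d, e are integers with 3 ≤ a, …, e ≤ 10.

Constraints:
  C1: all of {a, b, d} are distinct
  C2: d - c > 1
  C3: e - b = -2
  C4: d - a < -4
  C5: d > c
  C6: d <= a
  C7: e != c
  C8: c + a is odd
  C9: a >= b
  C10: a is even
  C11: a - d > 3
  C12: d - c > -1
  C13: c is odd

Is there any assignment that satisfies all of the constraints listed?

Setting (a, b, c, d, e) = (10, 7, 3, 5, 5) satisfies everything: constraint 2: d - c = 2; constraint 3: e - b = -2, and the others follow.

Satisfiable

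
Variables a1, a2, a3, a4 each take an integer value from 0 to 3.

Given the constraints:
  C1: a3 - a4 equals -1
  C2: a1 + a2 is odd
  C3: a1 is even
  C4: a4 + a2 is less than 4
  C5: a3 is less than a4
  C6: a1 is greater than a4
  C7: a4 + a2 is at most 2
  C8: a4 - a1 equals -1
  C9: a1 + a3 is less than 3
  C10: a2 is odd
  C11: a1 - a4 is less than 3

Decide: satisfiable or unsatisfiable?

Satisfiable

The assignment a1 = 2, a2 = 1, a3 = 0, a4 = 1 works:
  constraint 1 holds since a3 - a4 = -1.
  constraint 4 holds since a4 + a2 = 2.
  constraint 7 holds since a4 + a2 = 2.
The rest check out directly.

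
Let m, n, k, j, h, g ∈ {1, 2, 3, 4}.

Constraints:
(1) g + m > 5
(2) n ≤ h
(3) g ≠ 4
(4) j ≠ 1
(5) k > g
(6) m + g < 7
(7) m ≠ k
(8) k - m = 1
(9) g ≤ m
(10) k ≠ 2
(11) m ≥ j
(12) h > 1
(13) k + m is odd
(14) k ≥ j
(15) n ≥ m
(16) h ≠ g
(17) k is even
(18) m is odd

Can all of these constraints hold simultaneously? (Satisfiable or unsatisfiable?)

One satisfying assignment is m = 3, n = 4, k = 4, j = 2, h = 4, g = 3.
For the less obvious constraints — constraint 1: g + m = 6; constraint 6: m + g = 6 — and the others hold by inspection.

Satisfiable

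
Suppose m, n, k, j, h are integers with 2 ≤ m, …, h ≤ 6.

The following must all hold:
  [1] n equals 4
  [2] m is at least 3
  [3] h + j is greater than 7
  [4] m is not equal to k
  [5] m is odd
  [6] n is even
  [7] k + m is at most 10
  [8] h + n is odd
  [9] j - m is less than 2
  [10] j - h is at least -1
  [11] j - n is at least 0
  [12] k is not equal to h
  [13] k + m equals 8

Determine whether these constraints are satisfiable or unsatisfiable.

One satisfying assignment is m = 5, n = 4, k = 3, j = 5, h = 5.
For the less obvious constraints — constraint 3: h + j = 10; constraint 7: k + m = 8 — and the others hold by inspection.

Satisfiable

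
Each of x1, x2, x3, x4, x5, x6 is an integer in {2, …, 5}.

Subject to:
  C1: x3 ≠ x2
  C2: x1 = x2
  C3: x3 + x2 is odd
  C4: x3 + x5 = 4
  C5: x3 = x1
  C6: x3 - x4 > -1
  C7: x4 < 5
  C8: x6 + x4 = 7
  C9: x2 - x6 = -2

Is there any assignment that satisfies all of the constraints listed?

Unsatisfiable

From constraints 2 and 5, x3 = x1 = x2, so x3 = x2. But constraint 1 says x3 ≠ x2. Contradiction.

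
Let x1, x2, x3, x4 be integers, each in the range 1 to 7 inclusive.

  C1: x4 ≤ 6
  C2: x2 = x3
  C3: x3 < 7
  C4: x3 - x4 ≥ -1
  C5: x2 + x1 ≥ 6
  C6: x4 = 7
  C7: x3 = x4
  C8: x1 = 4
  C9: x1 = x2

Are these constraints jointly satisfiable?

Constraint 8 fixes x1 = 4 and constraint 6 fixes x4 = 7. Constraints 2, 7, and 9 give x1 = x2 = x3 = x4, so x1 = x4. But 4 ≠ 7 — contradiction.

Unsatisfiable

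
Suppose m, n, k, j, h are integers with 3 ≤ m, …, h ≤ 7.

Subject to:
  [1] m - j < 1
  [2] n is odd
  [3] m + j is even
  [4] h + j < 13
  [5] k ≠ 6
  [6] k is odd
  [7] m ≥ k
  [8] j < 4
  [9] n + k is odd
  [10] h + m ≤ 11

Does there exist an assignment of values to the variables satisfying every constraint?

Unsatisfiable

Constraint 2 makes n odd and constraint 6 makes k odd, so n + k must be even. Constraint 9 says n + k is odd — contradiction.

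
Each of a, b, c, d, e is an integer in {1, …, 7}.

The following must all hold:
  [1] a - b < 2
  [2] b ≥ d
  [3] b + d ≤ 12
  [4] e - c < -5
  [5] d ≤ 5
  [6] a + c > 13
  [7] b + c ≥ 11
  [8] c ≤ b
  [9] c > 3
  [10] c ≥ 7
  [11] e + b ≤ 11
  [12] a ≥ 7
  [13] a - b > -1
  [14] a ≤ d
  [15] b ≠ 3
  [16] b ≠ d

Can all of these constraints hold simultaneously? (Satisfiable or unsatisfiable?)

Unsatisfiable

From constraints 8 and 10: b ≥ c ≥ 7. From constraints 12 and 14: d ≥ a ≥ 7. Hence b + d ≥ 14. But constraint 3 requires b + d ≤ 12, and 12 < 14. Contradiction.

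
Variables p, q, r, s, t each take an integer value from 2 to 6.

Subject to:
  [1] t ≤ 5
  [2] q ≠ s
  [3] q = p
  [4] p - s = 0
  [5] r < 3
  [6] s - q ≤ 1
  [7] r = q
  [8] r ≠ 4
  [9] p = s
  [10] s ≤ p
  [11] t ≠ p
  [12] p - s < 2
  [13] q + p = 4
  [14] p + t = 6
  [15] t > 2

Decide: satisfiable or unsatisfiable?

From constraints 3 and 9, q = p = s, so q = s. But constraint 2 says q ≠ s. Contradiction.

Unsatisfiable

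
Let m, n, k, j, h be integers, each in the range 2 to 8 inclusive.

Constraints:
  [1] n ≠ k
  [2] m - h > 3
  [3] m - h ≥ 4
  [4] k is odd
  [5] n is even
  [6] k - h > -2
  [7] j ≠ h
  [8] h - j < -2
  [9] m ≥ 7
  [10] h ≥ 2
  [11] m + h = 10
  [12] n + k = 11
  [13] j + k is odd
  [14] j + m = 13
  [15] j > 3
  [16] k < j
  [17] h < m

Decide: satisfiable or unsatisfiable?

Satisfiable

Take m = 7, n = 8, k = 3, j = 6, h = 3. Then constraint 2: m - h = 4; constraint 3: m - h = 4, and every other listed constraint is also met.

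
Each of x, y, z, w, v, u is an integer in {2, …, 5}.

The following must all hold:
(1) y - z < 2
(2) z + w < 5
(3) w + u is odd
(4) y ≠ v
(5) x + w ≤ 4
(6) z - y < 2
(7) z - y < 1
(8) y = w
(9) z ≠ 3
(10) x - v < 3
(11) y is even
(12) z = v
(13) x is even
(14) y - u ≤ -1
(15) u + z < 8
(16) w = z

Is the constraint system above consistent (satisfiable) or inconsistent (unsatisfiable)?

From constraints 8, 12, and 16, y = w = z = v, so y = v. But constraint 4 says y ≠ v. Contradiction.

Unsatisfiable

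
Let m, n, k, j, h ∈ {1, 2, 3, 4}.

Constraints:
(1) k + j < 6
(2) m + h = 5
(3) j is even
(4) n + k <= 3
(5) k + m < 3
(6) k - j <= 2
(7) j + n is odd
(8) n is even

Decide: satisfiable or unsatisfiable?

Unsatisfiable

Constraint 3 makes j even and constraint 8 makes n even, so j + n must be even. Constraint 7 says j + n is odd — contradiction.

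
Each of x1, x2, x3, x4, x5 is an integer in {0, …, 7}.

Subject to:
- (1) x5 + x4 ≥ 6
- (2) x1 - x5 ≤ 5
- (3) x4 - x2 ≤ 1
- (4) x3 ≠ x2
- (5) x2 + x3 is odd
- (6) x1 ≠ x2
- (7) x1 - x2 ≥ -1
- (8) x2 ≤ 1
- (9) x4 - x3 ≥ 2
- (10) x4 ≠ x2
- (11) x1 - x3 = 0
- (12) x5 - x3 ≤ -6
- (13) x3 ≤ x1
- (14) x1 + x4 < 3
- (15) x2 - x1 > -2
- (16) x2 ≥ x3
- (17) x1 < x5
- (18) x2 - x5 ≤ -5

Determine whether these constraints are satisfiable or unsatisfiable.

Unsatisfiable

Constraints 2, 3, 7, 9, and 12 give x5 − x1 ≥ -5, x1 − x2 ≥ -1, x2 − x4 ≥ -1, x4 − x3 ≥ 2, x3 − x5 ≥ 6.
Adding all 5 inequalities: the left sides telescope to 0, and the right sides sum to (-5) + (-1) + (-1) + 2 + 6 = 1. So 0 ≥ 1, which is false.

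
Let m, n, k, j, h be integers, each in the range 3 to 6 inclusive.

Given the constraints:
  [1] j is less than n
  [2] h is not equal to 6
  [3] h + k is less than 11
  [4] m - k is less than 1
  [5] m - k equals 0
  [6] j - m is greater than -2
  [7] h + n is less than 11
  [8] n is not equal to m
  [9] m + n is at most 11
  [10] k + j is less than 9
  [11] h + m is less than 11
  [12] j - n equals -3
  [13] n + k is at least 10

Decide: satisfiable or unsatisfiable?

Setting (m, n, k, j, h) = (4, 6, 4, 3, 4) satisfies everything: constraint 3: h + k = 8; constraint 4: m - k = 0, and the others follow.

Satisfiable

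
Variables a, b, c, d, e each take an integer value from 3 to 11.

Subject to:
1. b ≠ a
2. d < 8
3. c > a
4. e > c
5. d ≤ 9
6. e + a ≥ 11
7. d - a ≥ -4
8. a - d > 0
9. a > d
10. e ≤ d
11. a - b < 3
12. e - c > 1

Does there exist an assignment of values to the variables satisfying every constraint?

Constraints 3, 4, 9, and 10 give c < e, e ≤ d, d < a, a < c. Chaining: c < e ≤ d < a < c, which forces c < c — impossible.

Unsatisfiable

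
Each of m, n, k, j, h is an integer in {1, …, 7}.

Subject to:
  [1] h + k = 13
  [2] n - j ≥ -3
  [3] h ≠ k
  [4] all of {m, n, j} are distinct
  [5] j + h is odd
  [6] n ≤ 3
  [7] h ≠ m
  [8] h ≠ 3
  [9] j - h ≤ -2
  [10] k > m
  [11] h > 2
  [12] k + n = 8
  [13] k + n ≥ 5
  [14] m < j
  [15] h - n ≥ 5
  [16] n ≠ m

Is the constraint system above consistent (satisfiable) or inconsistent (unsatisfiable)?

The assignment m = 2, n = 1, k = 7, j = 3, h = 6 works:
  constraint 1 holds since h + k = 13.
  constraint 2 holds since n - j = -2.
  constraint 9 holds since j - h = -3.
The rest check out directly.

Satisfiable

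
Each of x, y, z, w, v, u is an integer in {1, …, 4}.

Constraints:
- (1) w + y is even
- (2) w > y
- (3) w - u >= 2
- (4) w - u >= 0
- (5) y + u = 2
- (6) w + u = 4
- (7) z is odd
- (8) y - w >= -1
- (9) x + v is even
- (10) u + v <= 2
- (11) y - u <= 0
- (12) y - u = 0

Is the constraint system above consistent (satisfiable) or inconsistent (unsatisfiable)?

Constraints 3, 8, and 11 give w − u ≥ 2, u − y ≥ 0, y − w ≥ -1.
Adding all 3 inequalities: the left sides telescope to 0, and the right sides sum to 2 + 0 + (-1) = 1. So 0 ≥ 1, which is false.

Unsatisfiable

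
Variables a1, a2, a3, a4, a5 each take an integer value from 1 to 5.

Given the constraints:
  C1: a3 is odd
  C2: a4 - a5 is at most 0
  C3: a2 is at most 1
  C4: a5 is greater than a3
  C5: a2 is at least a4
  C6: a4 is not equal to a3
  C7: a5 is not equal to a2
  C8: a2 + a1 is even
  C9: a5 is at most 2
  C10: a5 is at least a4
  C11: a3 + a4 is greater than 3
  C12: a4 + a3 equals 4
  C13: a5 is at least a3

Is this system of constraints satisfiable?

Unsatisfiable

From constraints 3 and 5: a4 ≤ a2 ≤ 1. From constraints 9 and 13: a3 ≤ a5 ≤ 2. Hence a4 + a3 ≤ 3. But constraint 12 requires a4 + a3 = 4, and 4 > 3. Contradiction.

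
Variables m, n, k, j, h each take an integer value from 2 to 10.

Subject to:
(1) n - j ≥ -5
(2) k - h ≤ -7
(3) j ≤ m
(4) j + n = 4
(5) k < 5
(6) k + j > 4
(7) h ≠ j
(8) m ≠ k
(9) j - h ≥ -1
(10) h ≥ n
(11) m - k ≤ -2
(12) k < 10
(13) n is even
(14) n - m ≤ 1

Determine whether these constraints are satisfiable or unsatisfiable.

Unsatisfiable

Constraints 1, 2, 9, 11, and 14 give j − h ≥ -1, h − k ≥ 7, k − m ≥ 2, m − n ≥ -1, n − j ≥ -5.
Adding all 5 inequalities: the left sides telescope to 0, and the right sides sum to (-1) + 7 + 2 + (-1) + (-5) = 2. So 0 ≥ 2, which is false.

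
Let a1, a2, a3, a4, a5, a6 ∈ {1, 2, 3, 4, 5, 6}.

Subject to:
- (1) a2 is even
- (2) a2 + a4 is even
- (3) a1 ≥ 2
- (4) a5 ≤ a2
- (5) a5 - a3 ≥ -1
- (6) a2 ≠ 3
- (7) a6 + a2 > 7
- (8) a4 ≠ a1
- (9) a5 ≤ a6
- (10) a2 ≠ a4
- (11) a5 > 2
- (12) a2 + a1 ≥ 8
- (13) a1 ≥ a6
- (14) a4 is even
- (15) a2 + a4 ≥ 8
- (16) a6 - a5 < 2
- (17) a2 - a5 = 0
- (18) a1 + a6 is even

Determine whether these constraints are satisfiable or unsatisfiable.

Try a1 = 4, a2 = 4, a3 = 3, a4 = 6, a5 = 4, a6 = 4.
Check constraint 5: a5 - a3 = 1; constraint 7: a6 + a2 = 8. The remaining constraints are straightforward to verify.

Satisfiable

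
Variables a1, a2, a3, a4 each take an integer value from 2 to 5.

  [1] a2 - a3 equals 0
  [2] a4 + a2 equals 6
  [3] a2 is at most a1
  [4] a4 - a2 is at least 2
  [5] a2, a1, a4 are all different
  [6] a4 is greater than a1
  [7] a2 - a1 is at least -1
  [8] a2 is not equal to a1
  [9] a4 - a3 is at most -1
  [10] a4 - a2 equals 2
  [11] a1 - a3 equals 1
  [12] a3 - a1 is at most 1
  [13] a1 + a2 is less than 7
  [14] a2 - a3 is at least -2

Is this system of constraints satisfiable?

Constraints 4, 7, 9, and 12 give a4 − a2 ≥ 2, a2 − a1 ≥ -1, a1 − a3 ≥ -1, a3 − a4 ≥ 1.
Adding all 4 inequalities: the left sides telescope to 0, and the right sides sum to 2 + (-1) + (-1) + 1 = 1. So 0 ≥ 1, which is false.

Unsatisfiable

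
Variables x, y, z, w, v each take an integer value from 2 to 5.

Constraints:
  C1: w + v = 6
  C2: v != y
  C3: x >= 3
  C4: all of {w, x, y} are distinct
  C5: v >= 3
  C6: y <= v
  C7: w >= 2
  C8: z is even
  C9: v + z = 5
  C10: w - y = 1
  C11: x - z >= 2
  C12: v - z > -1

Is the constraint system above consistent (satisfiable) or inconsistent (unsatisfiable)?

Satisfiable

Try x = 4, y = 2, z = 2, w = 3, v = 3.
Check constraint 1: w + v = 6; constraint 9: v + z = 5. The remaining constraints are straightforward to verify.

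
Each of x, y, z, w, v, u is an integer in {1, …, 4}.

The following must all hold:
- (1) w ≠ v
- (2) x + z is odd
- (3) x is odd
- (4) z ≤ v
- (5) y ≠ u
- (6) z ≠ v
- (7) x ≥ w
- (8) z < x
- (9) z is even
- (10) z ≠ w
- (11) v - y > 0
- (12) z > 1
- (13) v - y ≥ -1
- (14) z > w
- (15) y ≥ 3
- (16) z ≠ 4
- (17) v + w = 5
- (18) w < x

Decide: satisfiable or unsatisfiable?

Try x = 3, y = 3, z = 2, w = 1, v = 4, u = 1.
Check constraint 11: v - y = 1; constraint 13: v - y = 1. The remaining constraints are straightforward to verify.

Satisfiable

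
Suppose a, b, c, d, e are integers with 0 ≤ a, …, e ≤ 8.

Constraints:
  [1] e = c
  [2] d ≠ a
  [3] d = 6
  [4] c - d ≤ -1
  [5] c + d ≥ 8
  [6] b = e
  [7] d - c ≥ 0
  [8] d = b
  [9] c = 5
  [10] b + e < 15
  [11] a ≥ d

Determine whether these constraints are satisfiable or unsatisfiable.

Unsatisfiable

Constraint 3 fixes d = 6 and constraint 9 fixes c = 5. Constraints 1, 6, and 8 give d = b = e = c, so d = c. But 6 ≠ 5 — contradiction.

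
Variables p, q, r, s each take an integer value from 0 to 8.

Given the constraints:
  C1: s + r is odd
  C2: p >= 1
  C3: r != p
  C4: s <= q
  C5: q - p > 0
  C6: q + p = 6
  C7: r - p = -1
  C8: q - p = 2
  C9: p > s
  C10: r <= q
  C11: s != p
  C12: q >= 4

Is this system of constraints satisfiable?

Setting (p, q, r, s) = (2, 4, 1, 0) satisfies everything: constraint 5: q - p = 2; constraint 6: q + p = 6; constraint 7: r - p = -1, and the others follow.

Satisfiable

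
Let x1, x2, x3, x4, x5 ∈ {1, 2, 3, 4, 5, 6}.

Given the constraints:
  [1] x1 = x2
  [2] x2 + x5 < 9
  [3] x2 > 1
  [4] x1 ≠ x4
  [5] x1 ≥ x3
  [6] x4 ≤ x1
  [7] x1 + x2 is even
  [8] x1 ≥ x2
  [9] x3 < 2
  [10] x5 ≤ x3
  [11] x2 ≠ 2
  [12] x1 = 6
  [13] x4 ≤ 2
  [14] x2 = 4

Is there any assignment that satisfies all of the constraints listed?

Unsatisfiable

Constraint 12 fixes x1 = 6 and constraint 14 fixes x2 = 4, but constraint 1 requires x1 = x2. Since 6 ≠ 4, contradiction.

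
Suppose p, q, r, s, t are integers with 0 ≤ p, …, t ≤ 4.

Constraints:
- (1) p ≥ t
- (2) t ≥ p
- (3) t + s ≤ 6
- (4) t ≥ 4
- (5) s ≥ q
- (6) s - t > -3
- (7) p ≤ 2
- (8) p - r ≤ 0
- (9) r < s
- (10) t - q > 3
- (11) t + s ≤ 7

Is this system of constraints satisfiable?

From constraints 1 and 4: p ≥ t and t ≥ 4, so p ≥ 4. From constraint 7: p ≤ 2. But 2 < 4, so no value of p works.

Unsatisfiable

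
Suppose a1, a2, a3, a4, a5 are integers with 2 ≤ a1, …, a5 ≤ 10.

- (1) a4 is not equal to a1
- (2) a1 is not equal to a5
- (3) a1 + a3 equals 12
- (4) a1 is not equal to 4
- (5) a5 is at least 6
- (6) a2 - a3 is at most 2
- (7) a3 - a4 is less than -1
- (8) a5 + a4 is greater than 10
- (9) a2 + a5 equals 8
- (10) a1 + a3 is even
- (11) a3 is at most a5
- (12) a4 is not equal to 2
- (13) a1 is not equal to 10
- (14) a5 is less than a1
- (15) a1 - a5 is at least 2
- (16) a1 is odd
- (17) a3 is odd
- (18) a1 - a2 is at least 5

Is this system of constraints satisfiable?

Satisfiable

Try a1 = 9, a2 = 2, a3 = 3, a4 = 7, a5 = 6.
Check constraint 3: a1 + a3 = 12; constraint 6: a2 - a3 = -1. The remaining constraints are straightforward to verify.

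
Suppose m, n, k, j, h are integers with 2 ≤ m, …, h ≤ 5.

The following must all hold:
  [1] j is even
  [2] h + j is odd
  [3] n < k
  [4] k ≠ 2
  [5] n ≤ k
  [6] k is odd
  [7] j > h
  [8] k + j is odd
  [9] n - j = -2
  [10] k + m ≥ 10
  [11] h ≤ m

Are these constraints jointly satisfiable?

Satisfiable

Try m = 5, n = 2, k = 5, j = 4, h = 3.
Check constraint 1: j = 4 is even; constraint 9: n - j = -2; constraint 10: k + m = 10. The remaining constraints are straightforward to verify.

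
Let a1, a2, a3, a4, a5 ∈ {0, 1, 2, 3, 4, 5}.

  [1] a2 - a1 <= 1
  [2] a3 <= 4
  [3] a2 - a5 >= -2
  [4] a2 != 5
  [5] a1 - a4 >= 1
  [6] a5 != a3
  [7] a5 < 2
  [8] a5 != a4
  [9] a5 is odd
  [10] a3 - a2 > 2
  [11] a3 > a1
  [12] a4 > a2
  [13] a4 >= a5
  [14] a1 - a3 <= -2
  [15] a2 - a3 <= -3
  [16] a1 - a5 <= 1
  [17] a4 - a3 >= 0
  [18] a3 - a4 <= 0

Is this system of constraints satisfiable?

Unsatisfiable

Constraints 3, 5, 15, 16, and 17 give a5 − a1 ≥ -1, a1 − a4 ≥ 1, a4 − a3 ≥ 0, a3 − a2 ≥ 3, a2 − a5 ≥ -2.
Adding all 5 inequalities: the left sides telescope to 0, and the right sides sum to (-1) + 1 + 0 + 3 + (-2) = 1. So 0 ≥ 1, which is false.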